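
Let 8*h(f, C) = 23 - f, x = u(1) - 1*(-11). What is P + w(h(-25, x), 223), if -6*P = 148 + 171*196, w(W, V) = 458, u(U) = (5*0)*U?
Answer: -15458/3 ≈ -5152.7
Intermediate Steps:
u(U) = 0 (u(U) = 0*U = 0)
x = 11 (x = 0 - 1*(-11) = 0 + 11 = 11)
h(f, C) = 23/8 - f/8 (h(f, C) = (23 - f)/8 = 23/8 - f/8)
P = -16832/3 (P = -(148 + 171*196)/6 = -(148 + 33516)/6 = -⅙*33664 = -16832/3 ≈ -5610.7)
P + w(h(-25, x), 223) = -16832/3 + 458 = -15458/3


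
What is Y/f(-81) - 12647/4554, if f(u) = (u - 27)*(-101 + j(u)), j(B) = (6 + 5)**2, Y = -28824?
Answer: 40103/3795 ≈ 10.567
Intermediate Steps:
j(B) = 121 (j(B) = 11**2 = 121)
f(u) = -540 + 20*u (f(u) = (u - 27)*(-101 + 121) = (-27 + u)*20 = -540 + 20*u)
Y/f(-81) - 12647/4554 = -28824/(-540 + 20*(-81)) - 12647/4554 = -28824/(-540 - 1620) - 12647*1/4554 = -28824/(-2160) - 12647/4554 = -28824*(-1/2160) - 12647/4554 = 1201/90 - 12647/4554 = 40103/3795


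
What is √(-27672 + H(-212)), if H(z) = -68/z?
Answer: I*√77729747/53 ≈ 166.35*I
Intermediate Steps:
√(-27672 + H(-212)) = √(-27672 - 68/(-212)) = √(-27672 - 68*(-1/212)) = √(-27672 + 17/53) = √(-1466599/53) = I*√77729747/53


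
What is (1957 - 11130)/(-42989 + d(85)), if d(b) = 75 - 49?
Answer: 9173/42963 ≈ 0.21351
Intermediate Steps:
d(b) = 26
(1957 - 11130)/(-42989 + d(85)) = (1957 - 11130)/(-42989 + 26) = -9173/(-42963) = -9173*(-1/42963) = 9173/42963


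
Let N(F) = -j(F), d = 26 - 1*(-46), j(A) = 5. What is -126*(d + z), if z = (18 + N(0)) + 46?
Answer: -16506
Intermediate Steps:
d = 72 (d = 26 + 46 = 72)
N(F) = -5 (N(F) = -1*5 = -5)
z = 59 (z = (18 - 5) + 46 = 13 + 46 = 59)
-126*(d + z) = -126*(72 + 59) = -126*131 = -16506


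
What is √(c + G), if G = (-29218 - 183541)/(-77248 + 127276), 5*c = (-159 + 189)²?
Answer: √109965058467/25014 ≈ 13.257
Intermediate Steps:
c = 180 (c = (-159 + 189)²/5 = (⅕)*30² = (⅕)*900 = 180)
G = -212759/50028 ≈ -4.2528
√(c + G) = √(180 - 212759/50028) = √(8792281/50028) = √109965058467/25014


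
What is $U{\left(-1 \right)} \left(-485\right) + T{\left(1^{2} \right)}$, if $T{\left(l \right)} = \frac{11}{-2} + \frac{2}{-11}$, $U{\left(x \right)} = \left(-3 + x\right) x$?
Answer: $- \frac{42805}{22} \approx -1945.7$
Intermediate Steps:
$U{\left(x \right)} = x \left(-3 + x\right)$
$T{\left(l \right)} = - \frac{125}{22}$ ($T{\left(l \right)} = 11 \left(- \frac{1}{2}\right) + 2 \left(- \frac{1}{11}\right) = - \frac{11}{2} - \frac{2}{11} = - \frac{125}{22}$)
$U{\left(-1 \right)} \left(-485\right) + T{\left(1^{2} \right)} = - (-3 - 1) \left(-485\right) - \frac{125}{22} = \left(-1\right) \left(-4\right) \left(-485\right) - \frac{125}{22} = 4 \left(-485\right) - \frac{125}{22} = -1940 - \frac{125}{22} = - \frac{42805}{22}$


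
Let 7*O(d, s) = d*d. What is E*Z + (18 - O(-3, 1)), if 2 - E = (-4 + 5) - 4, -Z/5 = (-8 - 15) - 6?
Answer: 5192/7 ≈ 741.71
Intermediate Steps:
O(d, s) = d**2/7 (O(d, s) = (d*d)/7 = d**2/7)
Z = 145 (Z = -5*((-8 - 15) - 6) = -5*(-23 - 6) = -5*(-29) = 145)
E = 5 (E = 2 - ((-4 + 5) - 4) = 2 - (1 - 4) = 2 - 1*(-3) = 2 + 3 = 5)
E*Z + (18 - O(-3, 1)) = 5*145 + (18 - (-3)**2/7) = 725 + (18 - 9/7) = 725 + 117/7 = 5192/7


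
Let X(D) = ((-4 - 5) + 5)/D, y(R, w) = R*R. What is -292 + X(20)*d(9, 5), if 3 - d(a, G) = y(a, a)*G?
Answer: -1058/5 ≈ -211.60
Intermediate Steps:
y(R, w) = R²
d(a, G) = 3 - G*a² (d(a, G) = 3 - a²*G = 3 - G*a²)
X(D) = -4/D (X(D) = (-9 + 5)/D = -4/D)
-292 + X(20)*d(9, 5) = -292 + (-4/20)*(3 - 1*5*9²) = -292 + (-4*1/20)*(3 - 1*5*81) = -292 - (3 - 405)/5 = -292 - ⅕*(-402) = -292 + 402/5 = -1058/5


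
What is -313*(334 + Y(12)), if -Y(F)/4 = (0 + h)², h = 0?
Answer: -104542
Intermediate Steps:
Y(F) = 0 (Y(F) = -4*(0 + 0)² = -4*0² = -4*0 = 0)
-313*(334 + Y(12)) = -313*(334 + 0) = -313*334 = -104542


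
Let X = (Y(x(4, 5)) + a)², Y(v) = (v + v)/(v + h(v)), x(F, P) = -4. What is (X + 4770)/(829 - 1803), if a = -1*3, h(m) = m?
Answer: -2387/487 ≈ -4.9014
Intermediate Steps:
a = -3
Y(v) = 1 (Y(v) = (v + v)/(v + v) = (2*v)/((2*v)) = (2*v)*(1/(2*v)) = 1)
X = 4 (X = (1 - 3)² = (-2)² = 4)
(X + 4770)/(829 - 1803) = (4 + 4770)/(829 - 1803) = 4774/(-974) = 4774*(-1/974) = -2387/487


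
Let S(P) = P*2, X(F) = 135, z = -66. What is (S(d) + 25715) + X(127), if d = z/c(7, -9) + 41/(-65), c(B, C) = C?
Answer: 5043364/195 ≈ 25863.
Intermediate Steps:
d = 1307/195 (d = -66/(-9) + 41/(-65) = -66*(-⅑) + 41*(-1/65) = 22/3 - 41/65 = 1307/195 ≈ 6.7026)
S(P) = 2*P
(S(d) + 25715) + X(127) = (2*(1307/195) + 25715) + 135 = (2614/195 + 25715) + 135 = 5017039/195 + 135 = 5043364/195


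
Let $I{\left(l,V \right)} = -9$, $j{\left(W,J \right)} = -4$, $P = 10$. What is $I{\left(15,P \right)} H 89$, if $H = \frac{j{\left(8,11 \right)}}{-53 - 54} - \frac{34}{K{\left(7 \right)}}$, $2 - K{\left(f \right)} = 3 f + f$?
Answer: $- \frac{1498671}{1391} \approx -1077.4$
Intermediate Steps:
$K{\left(f \right)} = 2 - 4 f$ ($K{\left(f \right)} = 2 - \left(3 f + f\right) = 2 - 4 f$)
$H = \frac{1871}{1391}$ ($H = - \frac{4}{-53 - 54} - \frac{34}{2 - 28} = - \frac{4}{-107} - \frac{34}{-26} = \left(-4\right) \left(- \frac{1}{107}\right) - - \frac{17}{13} = \frac{4}{107} + \frac{17}{13} = \frac{1871}{1391} \approx 1.3451$)
$I{\left(15,P \right)} H 89 = \left(-9\right) \frac{1871}{1391} \cdot 89 = \left(- \frac{16839}{1391}\right) 89 = - \frac{1498671}{1391}$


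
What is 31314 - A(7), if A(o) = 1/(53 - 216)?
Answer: 5104183/163 ≈ 31314.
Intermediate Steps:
A(o) = -1/163 (A(o) = 1/(-163) = -1/163)
31314 - A(7) = 31314 - 1*(-1/163) = 31314 + 1/163 = 5104183/163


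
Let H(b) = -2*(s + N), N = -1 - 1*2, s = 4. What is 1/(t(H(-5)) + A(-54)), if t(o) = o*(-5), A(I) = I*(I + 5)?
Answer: 1/2656 ≈ 0.00037651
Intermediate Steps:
A(I) = I*(5 + I)
N = -3 (N = -1 - 2 = -3)
H(b) = -2 (H(b) = -2*(4 - 3) = -2*1 = -2)
t(o) = -5*o
1/(t(H(-5)) + A(-54)) = 1/(-5*(-2) - 54*(5 - 54)) = 1/(10 - 54*(-49)) = 1/(10 + 2646) = 1/2656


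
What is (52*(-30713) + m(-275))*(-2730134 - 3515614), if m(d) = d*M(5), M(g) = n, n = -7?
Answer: 9962911167948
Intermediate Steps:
M(g) = -7
m(d) = -7*d (m(d) = d*(-7) = -7*d)
(52*(-30713) + m(-275))*(-2730134 - 3515614) = (52*(-30713) - 7*(-275))*(-2730134 - 3515614) = (-1597076 + 1925)*(-6245748) = -1595151*(-6245748) = 9962911167948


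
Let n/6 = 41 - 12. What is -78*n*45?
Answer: -610740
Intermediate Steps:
n = 174 (n = 6*(41 - 12) = 6*29 = 174)
-78*n*45 = -78*174*45 = -13572*45 = -610740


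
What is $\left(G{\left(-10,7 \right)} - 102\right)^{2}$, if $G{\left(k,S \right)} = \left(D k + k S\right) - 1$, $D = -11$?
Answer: $3969$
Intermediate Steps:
$G{\left(k,S \right)} = -1 - 11 k + S k$ ($G{\left(k,S \right)} = \left(- 11 k + k S\right) - 1 = \left(- 11 k + S k\right) - 1 = -1 - 11 k + S k$)
$\left(G{\left(-10,7 \right)} - 102\right)^{2} = \left(\left(-1 - -110 + 7 \left(-10\right)\right) - 102\right)^{2} = \left(\left(-1 + 110 - 70\right) - 102\right)^{2} = \left(39 - 102\right)^{2} = \left(-63\right)^{2} = 3969$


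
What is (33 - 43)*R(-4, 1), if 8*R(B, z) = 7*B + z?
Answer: 135/4 ≈ 33.750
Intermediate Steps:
R(B, z) = z/8 + 7*B/8 (R(B, z) = (7*B + z)/8 = (z + 7*B)/8 = z/8 + 7*B/8)
(33 - 43)*R(-4, 1) = (33 - 43)*((⅛)*1 + (7/8)*(-4)) = -10*(⅛ - 7/2) = -10*(-27/8) = 135/4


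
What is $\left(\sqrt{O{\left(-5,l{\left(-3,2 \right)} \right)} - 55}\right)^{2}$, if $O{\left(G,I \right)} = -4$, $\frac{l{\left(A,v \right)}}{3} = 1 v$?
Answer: $-59$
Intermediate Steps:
$l{\left(A,v \right)} = 3 v$ ($l{\left(A,v \right)} = 3 \cdot 1 v = 3 v$)
$\left(\sqrt{O{\left(-5,l{\left(-3,2 \right)} \right)} - 55}\right)^{2} = \left(\sqrt{-4 - 55}\right)^{2} = \left(\sqrt{-59}\right)^{2} = \left(i \sqrt{59}\right)^{2} = -59$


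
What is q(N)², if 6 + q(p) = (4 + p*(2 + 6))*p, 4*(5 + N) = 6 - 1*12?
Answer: 93636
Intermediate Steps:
N = -13/2 (N = -5 + (6 - 1*12)/4 = -5 + (6 - 12)/4 = -5 + (¼)*(-6) = -5 - 3/2 = -13/2 ≈ -6.5000)
q(p) = -6 + p*(4 + 8*p) (q(p) = -6 + (4 + p*(2 + 6))*p = -6 + (4 + p*8)*p = -6 + (4 + 8*p)*p = -6 + p*(4 + 8*p))
q(N)² = (-6 + 4*(-13/2) + 8*(-13/2)²)² = (-6 - 26 + 8*(169/4))² = (-6 - 26 + 338)² = 306² = 93636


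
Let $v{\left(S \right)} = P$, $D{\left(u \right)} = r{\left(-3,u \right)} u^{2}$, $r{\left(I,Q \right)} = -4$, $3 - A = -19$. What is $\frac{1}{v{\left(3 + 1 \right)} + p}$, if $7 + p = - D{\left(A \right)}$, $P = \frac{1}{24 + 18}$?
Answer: $\frac{42}{81019} \approx 0.0005184$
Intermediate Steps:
$A = 22$ ($A = 3 - -19 = 3 + 19 = 22$)
$P = \frac{1}{42} \approx 0.02381$
$D{\left(u \right)} = - 4 u^{2}$
$v{\left(S \right)} = \frac{1}{42}$
$p = 1929$ ($p = -7 - - 4 \cdot 22^{2} = -7 - \left(-4\right) 484 = -7 - -1936 = -7 + 1936 = 1929$)
$\frac{1}{v{\left(3 + 1 \right)} + p} = \frac{1}{\frac{1}{42} + 1929} = \frac{1}{\frac{81019}{42}} = \frac{42}{81019}$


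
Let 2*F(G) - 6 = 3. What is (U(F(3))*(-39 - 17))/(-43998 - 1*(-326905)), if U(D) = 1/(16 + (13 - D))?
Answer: -16/1980349 ≈ -8.0794e-6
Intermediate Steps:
F(G) = 9/2 (F(G) = 3 + (1/2)*3 = 3 + 3/2 = 9/2)
U(D) = 1/(29 - D)
(U(F(3))*(-39 - 17))/(-43998 - 1*(-326905)) = ((-1/(-29 + 9/2))*(-39 - 17))/(-43998 - 1*(-326905)) = (-1/(-49/2)*(-56))/(-43998 + 326905) = (-1*(-2/49)*(-56))/282907 = ((2/49)*(-56))*(1/282907) = -16/7*1/282907 = -16/1980349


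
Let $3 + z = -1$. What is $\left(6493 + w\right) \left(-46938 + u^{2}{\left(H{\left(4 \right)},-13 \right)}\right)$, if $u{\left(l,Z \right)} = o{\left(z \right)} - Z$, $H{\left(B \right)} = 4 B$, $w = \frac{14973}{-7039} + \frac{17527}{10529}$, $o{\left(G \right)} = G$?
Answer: $- \frac{22546910281700583}{74113631} \approx -3.0422 \cdot 10^{8}$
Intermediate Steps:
$z = -4$ ($z = -3 - 1 = -4$)
$w = - \frac{34278164}{74113631}$ ($w = 14973 \left(- \frac{1}{7039}\right) + 17527 \cdot \frac{1}{10529} = - \frac{14973}{7039} + \frac{17527}{10529} = - \frac{34278164}{74113631} \approx -0.46251$)
$u{\left(l,Z \right)} = -4 - Z$
$\left(6493 + w\right) \left(-46938 + u^{2}{\left(H{\left(4 \right)},-13 \right)}\right) = \left(6493 - \frac{34278164}{74113631}\right) \left(-46938 + \left(-4 - -13\right)^{2}\right) = \frac{481185527919 \left(-46938 + \left(-4 + 13\right)^{2}\right)}{74113631} = \frac{481185527919 \left(-46938 + 9^{2}\right)}{74113631} = \frac{481185527919 \left(-46938 + 81\right)}{74113631} = \frac{481185527919}{74113631} \left(-46857\right) = - \frac{22546910281700583}{74113631}$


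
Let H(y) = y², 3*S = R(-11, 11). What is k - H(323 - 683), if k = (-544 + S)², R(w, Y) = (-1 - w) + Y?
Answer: 158769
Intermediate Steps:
R(w, Y) = -1 + Y - w
S = 7 (S = (-1 + 11 - 1*(-11))/3 = (-1 + 11 + 11)/3 = (⅓)*21 = 7)
k = 288369 (k = (-544 + 7)² = (-537)² = 288369)
k - H(323 - 683) = 288369 - (323 - 683)² = 288369 - 1*(-360)² = 288369 - 1*129600 = 288369 - 129600 = 158769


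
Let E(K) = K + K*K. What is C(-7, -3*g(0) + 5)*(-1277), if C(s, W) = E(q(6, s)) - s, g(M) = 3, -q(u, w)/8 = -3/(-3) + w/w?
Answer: -315419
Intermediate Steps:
q(u, w) = -16 (q(u, w) = -8*(-3/(-3) + w/w) = -8*(-3*(-1/3) + 1) = -8*(1 + 1) = -8*2 = -16)
E(K) = K + K**2
C(s, W) = 240 - s (C(s, W) = -16*(1 - 16) - s = -16*(-15) - s = 240 - s)
C(-7, -3*g(0) + 5)*(-1277) = (240 - 1*(-7))*(-1277) = (240 + 7)*(-1277) = 247*(-1277) = -315419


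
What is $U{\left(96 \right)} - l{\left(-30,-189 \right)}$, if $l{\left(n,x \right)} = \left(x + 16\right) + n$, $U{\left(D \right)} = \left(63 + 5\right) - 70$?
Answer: $201$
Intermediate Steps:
$U{\left(D \right)} = -2$ ($U{\left(D \right)} = 68 - 70 = -2$)
$l{\left(n,x \right)} = 16 + n + x$ ($l{\left(n,x \right)} = \left(16 + x\right) + n = 16 + n + x$)
$U{\left(96 \right)} - l{\left(-30,-189 \right)} = -2 - \left(16 - 30 - 189\right) = -2 - -203 = -2 + 203 = 201$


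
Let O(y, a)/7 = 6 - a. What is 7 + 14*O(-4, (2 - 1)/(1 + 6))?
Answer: 581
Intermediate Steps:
O(y, a) = 42 - 7*a (O(y, a) = 7*(6 - a) = 42 - 7*a)
7 + 14*O(-4, (2 - 1)/(1 + 6)) = 7 + 14*(42 - 7*(2 - 1)/(1 + 6)) = 7 + 14*(42 - 7/7) = 7 + 14*(42 - 7*⅐) = 7 + 14*(42 - 1) = 7 + 14*41 = 7 + 574 = 581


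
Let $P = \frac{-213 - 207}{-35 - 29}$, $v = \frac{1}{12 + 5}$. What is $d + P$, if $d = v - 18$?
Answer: $- \frac{3095}{272} \approx -11.379$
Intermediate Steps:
$v = \frac{1}{17} \approx 0.058824$
$P = \frac{105}{16}$ ($P = - \frac{420}{-64} = \left(-420\right) \left(- \frac{1}{64}\right) = \frac{105}{16} \approx 6.5625$)
$d = - \frac{305}{17}$ ($d = \frac{1}{17} - 18 = - \frac{305}{17} \approx -17.941$)
$d + P = - \frac{305}{17} + \frac{105}{16} = - \frac{3095}{272}$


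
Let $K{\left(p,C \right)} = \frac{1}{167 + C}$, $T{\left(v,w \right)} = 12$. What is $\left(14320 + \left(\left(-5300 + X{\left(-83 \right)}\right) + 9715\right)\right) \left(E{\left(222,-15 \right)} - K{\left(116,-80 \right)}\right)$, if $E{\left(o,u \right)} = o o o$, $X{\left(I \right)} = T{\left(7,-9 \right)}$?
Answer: $\frac{5948242972575}{29} \approx 2.0511 \cdot 10^{11}$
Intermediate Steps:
$X{\left(I \right)} = 12$
$E{\left(o,u \right)} = o^{3}$ ($E{\left(o,u \right)} = o^{2} o = o^{3}$)
$\left(14320 + \left(\left(-5300 + X{\left(-83 \right)}\right) + 9715\right)\right) \left(E{\left(222,-15 \right)} - K{\left(116,-80 \right)}\right) = \left(14320 + \left(\left(-5300 + 12\right) + 9715\right)\right) \left(222^{3} - \frac{1}{167 - 80}\right) = \left(14320 + \left(-5288 + 9715\right)\right) \left(10941048 - \frac{1}{87}\right) = \left(14320 + 4427\right) \left(10941048 - \frac{1}{87}\right) = 18747 \left(10941048 - \frac{1}{87}\right) = 18747 \cdot \frac{951871175}{87} = \frac{5948242972575}{29}$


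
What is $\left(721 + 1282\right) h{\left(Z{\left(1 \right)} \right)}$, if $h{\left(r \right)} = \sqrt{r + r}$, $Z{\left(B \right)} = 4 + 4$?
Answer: $8012$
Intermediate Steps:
$Z{\left(B \right)} = 8$
$h{\left(r \right)} = \sqrt{2} \sqrt{r}$ ($h{\left(r \right)} = \sqrt{2 r} = \sqrt{2} \sqrt{r}$)
$\left(721 + 1282\right) h{\left(Z{\left(1 \right)} \right)} = \left(721 + 1282\right) \sqrt{2} \sqrt{8} = 2003 \sqrt{2} \cdot 2 \sqrt{2} = 2003 \cdot 4 = 8012$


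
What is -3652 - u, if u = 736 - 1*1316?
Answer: -3072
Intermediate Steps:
u = -580 (u = 736 - 1316 = -580)
-3652 - u = -3652 - 1*(-580) = -3652 + 580 = -3072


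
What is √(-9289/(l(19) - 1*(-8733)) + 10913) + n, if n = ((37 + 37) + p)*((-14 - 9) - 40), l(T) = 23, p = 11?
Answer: -5355 + √209147871471/4378 ≈ -5250.5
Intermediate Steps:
n = -5355 (n = ((37 + 37) + 11)*((-14 - 9) - 40) = (74 + 11)*(-23 - 40) = 85*(-63) = -5355)
√(-9289/(l(19) - 1*(-8733)) + 10913) + n = √(-9289/(23 - 1*(-8733)) + 10913) - 5355 = √(-9289/(23 + 8733) + 10913) - 5355 = √(-9289/8756 + 10913) - 5355 = √(95544939/8756) - 5355 = √209147871471/4378 - 5355 = -5355 + √209147871471/4378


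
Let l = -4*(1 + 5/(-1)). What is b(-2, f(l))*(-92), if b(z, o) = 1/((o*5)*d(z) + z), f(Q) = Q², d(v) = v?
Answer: 46/1281 ≈ 0.035909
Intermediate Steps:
l = 16 (l = -4*(1 + 5*(-1)) = -4*(1 - 5) = -4*(-4) = 16)
b(z, o) = 1/(z + 5*o*z) (b(z, o) = 1/((o*5)*z + z) = 1/((5*o)*z + z) = 1/(5*o*z + z) = 1/(z + 5*o*z))
b(-2, f(l))*(-92) = (1/((-2)*(1 + 5*16²)))*(-92) = -1/(2*(1 + 5*256))*(-92) = -1/(2*(1 + 1280))*(-92) = -½/1281*(-92) = -½*1/1281*(-92) = -1/2562*(-92) = 46/1281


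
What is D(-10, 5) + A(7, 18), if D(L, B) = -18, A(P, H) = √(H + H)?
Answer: -12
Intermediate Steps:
A(P, H) = √2*√H (A(P, H) = √(2*H) = √2*√H)
D(-10, 5) + A(7, 18) = -18 + √2*√18 = -18 + √2*(3*√2) = -18 + 6 = -12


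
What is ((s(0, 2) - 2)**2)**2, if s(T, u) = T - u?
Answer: 256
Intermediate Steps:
((s(0, 2) - 2)**2)**2 = (((0 - 1*2) - 2)**2)**2 = (((0 - 2) - 2)**2)**2 = ((-2 - 2)**2)**2 = ((-4)**2)**2 = 16**2 = 256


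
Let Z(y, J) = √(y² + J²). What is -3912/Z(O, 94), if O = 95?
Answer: -3912*√17861/17861 ≈ -29.272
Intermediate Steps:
Z(y, J) = √(J² + y²)
-3912/Z(O, 94) = -3912/√(94² + 95²) = -3912/√(8836 + 9025) = -3912*√17861/17861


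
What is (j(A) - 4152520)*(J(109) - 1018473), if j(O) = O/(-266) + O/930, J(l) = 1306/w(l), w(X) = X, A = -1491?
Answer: 1357586536588431114/321005 ≈ 4.2292e+12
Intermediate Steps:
J(l) = 1306/l
j(O) = -166*O/61845 (j(O) = O*(-1/266) + O*(1/930) = -O/266 + O/930 = -166*O/61845)
(j(A) - 4152520)*(J(109) - 1018473) = (-166/61845*(-1491) - 4152520)*(1306/109 - 1018473) = (11786/2945 - 4152520)*(1306*(1/109) - 1018473) = -12229159614*(1306/109 - 1018473)/2945 = -12229159614/2945*(-111012251/109) = 1357586536588431114/321005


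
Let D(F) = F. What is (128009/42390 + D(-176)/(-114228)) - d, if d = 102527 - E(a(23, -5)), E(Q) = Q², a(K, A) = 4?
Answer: -13787678833373/134503470 ≈ -1.0251e+5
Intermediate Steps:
d = 102511 (d = 102527 - 1*4² = 102527 - 1*16 = 102527 - 16 = 102511)
(128009/42390 + D(-176)/(-114228)) - d = (128009/42390 - 176/(-114228)) - 1*102511 = (128009*(1/42390) - 176*(-1/114228)) - 102511 = (128009/42390 + 44/28557) - 102511 = 406379797/134503470 - 102511 = -13787678833373/134503470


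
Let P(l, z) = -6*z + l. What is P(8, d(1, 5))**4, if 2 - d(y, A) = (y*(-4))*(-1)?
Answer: 160000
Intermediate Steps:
d(y, A) = 2 - 4*y (d(y, A) = 2 - y*(-4)*(-1) = 2 - (-4*y)*(-1) = 2 - 4*y)
P(l, z) = l - 6*z
P(8, d(1, 5))**4 = (8 - 6*(2 - 4*1))**4 = (8 - 6*(2 - 4))**4 = (8 - 6*(-2))**4 = (8 + 12)**4 = 20**4 = 160000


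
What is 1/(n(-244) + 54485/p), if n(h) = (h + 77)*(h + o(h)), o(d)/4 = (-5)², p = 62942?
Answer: 62942/1513683701 ≈ 4.1582e-5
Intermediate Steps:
o(d) = 100 (o(d) = 4*(-5)² = 4*25 = 100)
n(h) = (77 + h)*(100 + h) (n(h) = (h + 77)*(h + 100) = (77 + h)*(100 + h))
1/(n(-244) + 54485/p) = 1/((7700 + (-244)² + 177*(-244)) + 54485/62942) = 1/((7700 + 59536 - 43188) + 54485*(1/62942)) = 1/(24048 + 54485/62942) = 1/(1513683701/62942) = 62942/1513683701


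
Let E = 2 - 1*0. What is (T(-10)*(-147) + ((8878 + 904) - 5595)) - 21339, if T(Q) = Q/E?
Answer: -16417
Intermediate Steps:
E = 2 (E = 2 + 0 = 2)
T(Q) = Q/2
(T(-10)*(-147) + ((8878 + 904) - 5595)) - 21339 = (((½)*(-10))*(-147) + ((8878 + 904) - 5595)) - 21339 = (-5*(-147) + (9782 - 5595)) - 21339 = (735 + 4187) - 21339 = 4922 - 21339 = -16417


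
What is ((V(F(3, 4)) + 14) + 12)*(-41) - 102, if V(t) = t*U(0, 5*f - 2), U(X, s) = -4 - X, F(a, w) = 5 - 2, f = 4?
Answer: -676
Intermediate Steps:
F(a, w) = 3
V(t) = -4*t (V(t) = t*(-4 - 1*0) = t*(-4 + 0) = t*(-4) = -4*t)
((V(F(3, 4)) + 14) + 12)*(-41) - 102 = ((-4*3 + 14) + 12)*(-41) - 102 = ((-12 + 14) + 12)*(-41) - 102 = (2 + 12)*(-41) - 102 = 14*(-41) - 102 = -574 - 102 = -676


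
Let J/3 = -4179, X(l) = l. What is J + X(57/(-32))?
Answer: -401241/32 ≈ -12539.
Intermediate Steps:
J = -12537 (J = 3*(-4179) = -12537)
J + X(57/(-32)) = -12537 + 57/(-32) = -12537 + 57*(-1/32) = -12537 - 57/32 = -401241/32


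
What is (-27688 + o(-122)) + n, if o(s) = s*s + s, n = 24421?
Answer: 11495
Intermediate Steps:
o(s) = s + s² (o(s) = s² + s = s + s²)
(-27688 + o(-122)) + n = (-27688 - 122*(1 - 122)) + 24421 = (-27688 - 122*(-121)) + 24421 = (-27688 + 14762) + 24421 = -12926 + 24421 = 11495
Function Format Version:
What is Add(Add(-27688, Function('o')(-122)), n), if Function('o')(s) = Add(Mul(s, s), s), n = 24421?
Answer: 11495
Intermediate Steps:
Function('o')(s) = Add(s, Pow(s, 2)) (Function('o')(s) = Add(Pow(s, 2), s) = Add(s, Pow(s, 2)))
Add(Add(-27688, Function('o')(-122)), n) = Add(Add(-27688, Mul(-122, Add(1, -122))), 24421) = Add(Add(-27688, Mul(-122, -121)), 24421) = Add(Add(-27688, 14762), 24421) = Add(-12926, 24421) = 11495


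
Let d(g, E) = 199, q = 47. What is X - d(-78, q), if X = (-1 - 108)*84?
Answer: -9355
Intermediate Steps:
X = -9156 (X = -109*84 = -9156)
X - d(-78, q) = -9156 - 1*199 = -9156 - 199 = -9355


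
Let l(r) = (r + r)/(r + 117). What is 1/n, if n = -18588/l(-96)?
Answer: 16/32529 ≈ 0.00049187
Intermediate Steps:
l(r) = 2*r/(117 + r) (l(r) = (2*r)/(117 + r) = 2*r/(117 + r))
n = 32529/16 (n = -18588/(2*(-96)/(117 - 96)) = -18588/(2*(-96)/21) = -18588/(2*(-96)*(1/21)) = -18588/(-64/7) = -18588*(-7/64) = 32529/16 ≈ 2033.1)
1/n = 1/(32529/16) = 16/32529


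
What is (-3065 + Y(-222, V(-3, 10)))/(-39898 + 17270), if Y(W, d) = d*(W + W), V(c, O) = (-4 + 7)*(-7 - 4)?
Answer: -11587/22628 ≈ -0.51206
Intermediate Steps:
V(c, O) = -33 (V(c, O) = 3*(-11) = -33)
Y(W, d) = 2*W*d (Y(W, d) = d*(2*W) = 2*W*d)
(-3065 + Y(-222, V(-3, 10)))/(-39898 + 17270) = (-3065 + 2*(-222)*(-33))/(-39898 + 17270) = (-3065 + 14652)/(-22628) = 11587*(-1/22628) = -11587/22628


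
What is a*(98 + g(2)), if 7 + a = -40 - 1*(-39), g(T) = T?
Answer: -800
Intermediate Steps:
a = -8 (a = -7 + (-40 - 1*(-39)) = -7 + (-40 + 39) = -7 - 1 = -8)
a*(98 + g(2)) = -8*(98 + 2) = -8*100 = -800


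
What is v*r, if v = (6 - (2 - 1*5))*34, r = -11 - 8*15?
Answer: -40086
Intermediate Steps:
r = -131 (r = -11 - 120 = -131)
v = 306 (v = (6 - (2 - 5))*34 = (6 - 1*(-3))*34 = (6 + 3)*34 = 9*34 = 306)
v*r = 306*(-131) = -40086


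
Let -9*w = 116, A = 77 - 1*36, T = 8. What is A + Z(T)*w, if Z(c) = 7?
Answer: -443/9 ≈ -49.222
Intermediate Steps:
A = 41 (A = 77 - 36 = 41)
w = -116/9 (w = -⅑*116 = -116/9 ≈ -12.889)
A + Z(T)*w = 41 + 7*(-116/9) = 41 - 812/9 = -443/9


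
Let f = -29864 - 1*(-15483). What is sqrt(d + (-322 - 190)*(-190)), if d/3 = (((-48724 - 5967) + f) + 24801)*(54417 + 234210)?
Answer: I*sqrt(38333320471) ≈ 1.9579e+5*I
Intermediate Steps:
f = -14381 (f = -29864 + 15483 = -14381)
d = -38333417751 (d = 3*((((-48724 - 5967) - 14381) + 24801)*(54417 + 234210)) = 3*(((-54691 - 14381) + 24801)*288627) = 3*((-69072 + 24801)*288627) = 3*(-44271*288627) = 3*(-12777805917) = -38333417751)
sqrt(d + (-322 - 190)*(-190)) = sqrt(-38333417751 + (-322 - 190)*(-190)) = sqrt(-38333417751 - 512*(-190)) = sqrt(-38333417751 + 97280) = sqrt(-38333320471) = I*sqrt(38333320471)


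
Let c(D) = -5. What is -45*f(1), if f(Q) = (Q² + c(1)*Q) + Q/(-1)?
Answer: 225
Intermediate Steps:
f(Q) = Q² - 6*Q (f(Q) = (Q² - 5*Q) + Q/(-1) = (Q² - 5*Q) + Q*(-1) = (Q² - 5*Q) - Q = Q² - 6*Q)
-45*f(1) = -45*(-6 + 1) = -45*(-5) = 225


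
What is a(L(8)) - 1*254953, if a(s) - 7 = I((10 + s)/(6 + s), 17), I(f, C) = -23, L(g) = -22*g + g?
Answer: -254969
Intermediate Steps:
L(g) = -21*g
a(s) = -16 (a(s) = 7 - 23 = -16)
a(L(8)) - 1*254953 = -16 - 1*254953 = -16 - 254953 = -254969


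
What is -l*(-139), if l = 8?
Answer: 1112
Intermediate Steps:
-l*(-139) = -8*(-139) = -1*(-1112) = 1112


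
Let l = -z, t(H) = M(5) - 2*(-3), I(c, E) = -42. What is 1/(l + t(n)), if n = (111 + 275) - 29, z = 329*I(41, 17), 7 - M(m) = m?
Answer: 1/13826 ≈ 7.2327e-5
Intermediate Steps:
M(m) = 7 - m
z = -13818 (z = 329*(-42) = -13818)
n = 357 (n = 386 - 29 = 357)
t(H) = 8 (t(H) = (7 - 1*5) - 2*(-3) = (7 - 5) + 6 = 2 + 6 = 8)
l = 13818 (l = -1*(-13818) = 13818)
1/(l + t(n)) = 1/(13818 + 8) = 1/13826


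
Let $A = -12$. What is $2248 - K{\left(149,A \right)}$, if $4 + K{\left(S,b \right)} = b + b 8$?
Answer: $2360$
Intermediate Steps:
$K{\left(S,b \right)} = -4 + 9 b$ ($K{\left(S,b \right)} = -4 + \left(b + b 8\right) = -4 + \left(b + 8 b\right) = -4 + 9 b$)
$2248 - K{\left(149,A \right)} = 2248 - \left(-4 + 9 \left(-12\right)\right) = 2248 - \left(-4 - 108\right) = 2248 - -112 = 2248 + 112 = 2360$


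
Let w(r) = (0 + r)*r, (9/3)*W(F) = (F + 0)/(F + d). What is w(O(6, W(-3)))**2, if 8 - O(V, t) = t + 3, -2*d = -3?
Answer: 28561/81 ≈ 352.60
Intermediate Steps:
d = 3/2 (d = -1/2*(-3) = 3/2 ≈ 1.5000)
W(F) = F/(3*(3/2 + F)) (W(F) = ((F + 0)/(F + 3/2))/3 = (F/(3/2 + F))/3 = F/(3*(3/2 + F)))
O(V, t) = 5 - t (O(V, t) = 8 - (t + 3) = 8 - (3 + t) = 8 + (-3 - t) = 5 - t)
w(r) = r**2 (w(r) = r*r = r**2)
w(O(6, W(-3)))**2 = ((5 - 2*(-3)/(3*(3 + 2*(-3))))**2)**2 = ((5 - 2*(-3)/(3*(3 - 6)))**2)**2 = ((5 - 2*(-3)/(3*(-3)))**2)**2 = ((5 - 2*(-3)*(-1)/(3*3))**2)**2 = ((5 - 1*2/3)**2)**2 = ((5 - 2/3)**2)**2 = ((13/3)**2)**2 = (169/9)**2 = 28561/81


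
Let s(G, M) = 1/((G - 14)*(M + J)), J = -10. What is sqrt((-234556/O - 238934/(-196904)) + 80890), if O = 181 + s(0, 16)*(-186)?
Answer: sqrt(141024421130690092335)/42088230 ≈ 282.15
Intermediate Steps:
s(G, M) = 1/((-14 + G)*(-10 + M)) (s(G, M) = 1/((G - 14)*(M - 10)) = 1/((-14 + G)*(-10 + M)))
O = 2565/14 (O = 181 - 186/(140 - 14*16 - 10*0 + 0*16) = 181 - 186/(140 - 224 + 0 + 0) = 181 - 186/(-84) = 181 - 1/84*(-186) = 181 + 31/14 = 2565/14 ≈ 183.21)
sqrt((-234556/O - 238934/(-196904)) + 80890) = sqrt((-234556/2565/14 - 238934/(-196904)) + 80890) = sqrt((-234556*14/2565 - 238934*(-1/196904)) + 80890) = sqrt((-3283784/2565 + 119467/98452) + 80890) = sqrt(-322988669513/252529380 + 80890) = sqrt(20104112878687/252529380) = sqrt(141024421130690092335)/42088230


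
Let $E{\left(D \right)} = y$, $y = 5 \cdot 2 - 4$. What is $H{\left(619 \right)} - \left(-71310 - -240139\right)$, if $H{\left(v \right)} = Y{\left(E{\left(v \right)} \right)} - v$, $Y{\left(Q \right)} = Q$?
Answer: $-169442$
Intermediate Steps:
$y = 6$ ($y = 10 - 4 = 6$)
$E{\left(D \right)} = 6$
$H{\left(v \right)} = 6 - v$
$H{\left(619 \right)} - \left(-71310 - -240139\right) = \left(6 - 619\right) - \left(-71310 - -240139\right) = \left(6 - 619\right) - \left(-71310 + 240139\right) = -613 - 168829 = -169442$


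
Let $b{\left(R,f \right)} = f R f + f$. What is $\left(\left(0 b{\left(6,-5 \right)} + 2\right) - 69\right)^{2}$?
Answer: $4489$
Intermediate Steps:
$b{\left(R,f \right)} = f + R f^{2}$ ($b{\left(R,f \right)} = R f f + f = R f^{2} + f = f + R f^{2}$)
$\left(\left(0 b{\left(6,-5 \right)} + 2\right) - 69\right)^{2} = \left(\left(0 \left(- 5 \left(1 + 6 \left(-5\right)\right)\right) + 2\right) - 69\right)^{2} = \left(\left(0 \left(- 5 \left(1 - 30\right)\right) + 2\right) - 69\right)^{2} = \left(\left(0 \left(\left(-5\right) \left(-29\right)\right) + 2\right) - 69\right)^{2} = \left(\left(0 \cdot 145 + 2\right) - 69\right)^{2} = \left(\left(0 + 2\right) - 69\right)^{2} = \left(2 - 69\right)^{2} = \left(-67\right)^{2} = 4489$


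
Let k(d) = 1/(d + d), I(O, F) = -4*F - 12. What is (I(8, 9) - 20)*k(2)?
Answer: -17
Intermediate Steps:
I(O, F) = -12 - 4*F
k(d) = 1/(2*d)
(I(8, 9) - 20)*k(2) = ((-12 - 4*9) - 20)*((½)/2) = ((-12 - 36) - 20)*((½)*(½)) = (-48 - 20)*(¼) = -68*¼ = -17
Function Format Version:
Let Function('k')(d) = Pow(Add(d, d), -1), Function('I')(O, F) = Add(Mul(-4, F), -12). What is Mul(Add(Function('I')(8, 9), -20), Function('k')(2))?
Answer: -17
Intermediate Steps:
Function('I')(O, F) = Add(-12, Mul(-4, F))
Function('k')(d) = Mul(Rational(1, 2), Pow(d, -1)) (Function('k')(d) = Pow(Mul(2, d), -1) = Mul(Rational(1, 2), Pow(d, -1)))
Mul(Add(Function('I')(8, 9), -20), Function('k')(2)) = Mul(Add(Add(-12, Mul(-4, 9)), -20), Mul(Rational(1, 2), Pow(2, -1))) = Mul(Add(Add(-12, -36), -20), Mul(Rational(1, 2), Rational(1, 2))) = Mul(Add(-48, -20), Rational(1, 4)) = Mul(-68, Rational(1, 4)) = -17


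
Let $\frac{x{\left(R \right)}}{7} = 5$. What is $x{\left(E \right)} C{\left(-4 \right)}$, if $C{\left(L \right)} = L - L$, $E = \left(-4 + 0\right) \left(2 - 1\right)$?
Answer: $0$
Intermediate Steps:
$E = -4$ ($E = \left(-4\right) 1 = -4$)
$x{\left(R \right)} = 35$ ($x{\left(R \right)} = 7 \cdot 5 = 35$)
$C{\left(L \right)} = 0$
$x{\left(E \right)} C{\left(-4 \right)} = 35 \cdot 0 = 0$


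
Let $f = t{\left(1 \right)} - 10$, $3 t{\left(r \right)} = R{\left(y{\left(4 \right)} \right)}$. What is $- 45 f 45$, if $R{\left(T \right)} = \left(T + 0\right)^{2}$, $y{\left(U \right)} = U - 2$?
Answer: $17550$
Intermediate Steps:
$y{\left(U \right)} = -2 + U$
$R{\left(T \right)} = T^{2}$
$t{\left(r \right)} = \frac{4}{3}$ ($t{\left(r \right)} = \frac{\left(-2 + 4\right)^{2}}{3} = \frac{2^{2}}{3} = \frac{1}{3} \cdot 4 = \frac{4}{3}$)
$f = - \frac{26}{3}$ ($f = \frac{4}{3} - 10 = - \frac{26}{3} \approx -8.6667$)
$- 45 f 45 = \left(-45\right) \left(- \frac{26}{3}\right) 45 = 390 \cdot 45 = 17550$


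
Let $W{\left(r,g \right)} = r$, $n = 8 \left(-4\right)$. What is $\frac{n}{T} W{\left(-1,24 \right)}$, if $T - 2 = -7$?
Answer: $- \frac{32}{5} \approx -6.4$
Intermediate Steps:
$T = -5$ ($T = 2 - 7 = -5$)
$n = -32$
$\frac{n}{T} W{\left(-1,24 \right)} = - \frac{32}{-5} \left(-1\right) = \left(-32\right) \left(- \frac{1}{5}\right) \left(-1\right) = \frac{32}{5} \left(-1\right) = - \frac{32}{5}$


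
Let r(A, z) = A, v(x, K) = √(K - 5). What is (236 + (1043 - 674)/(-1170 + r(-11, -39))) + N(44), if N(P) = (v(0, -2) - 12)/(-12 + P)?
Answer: 2223233/9448 + I*√7/32 ≈ 235.31 + 0.08268*I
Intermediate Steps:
v(x, K) = √(-5 + K)
N(P) = (-12 + I*√7)/(-12 + P) (N(P) = (√(-5 - 2) - 12)/(-12 + P) = (√(-7) - 12)/(-12 + P) = (I*√7 - 12)/(-12 + P) = (-12 + I*√7)/(-12 + P))
(236 + (1043 - 674)/(-1170 + r(-11, -39))) + N(44) = (236 + (1043 - 674)/(-1170 - 11)) + (-12 + I*√7)/(-12 + 44) = (236 + 369/(-1181)) + (-12 + I*√7)/32 = (236 + 369*(-1/1181)) + (-12 + I*√7)/32 = (236 - 369/1181) + (-3/8 + I*√7/32) = 278347/1181 + (-3/8 + I*√7/32) = 2223233/9448 + I*√7/32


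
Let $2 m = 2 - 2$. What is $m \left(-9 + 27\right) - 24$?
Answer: $-24$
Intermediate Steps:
$m = 0$ ($m = \frac{2 - 2}{2} = \frac{1}{2} \cdot 0 = 0$)
$m \left(-9 + 27\right) - 24 = 0 \left(-9 + 27\right) - 24 = 0 \cdot 18 - 24 = 0 - 24 = -24$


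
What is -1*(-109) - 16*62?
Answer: -883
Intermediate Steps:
-1*(-109) - 16*62 = 109 - 992 = -883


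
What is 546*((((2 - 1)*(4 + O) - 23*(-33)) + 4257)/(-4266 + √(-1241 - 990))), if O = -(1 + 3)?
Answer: -1669063968/2600141 - 391248*I*√2231/2600141 ≈ -641.91 - 7.1073*I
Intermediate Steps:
O = -4 (O = -1*4 = -4)
546*((((2 - 1)*(4 + O) - 23*(-33)) + 4257)/(-4266 + √(-1241 - 990))) = 546*((((2 - 1)*(4 - 4) - 23*(-33)) + 4257)/(-4266 + √(-1241 - 990))) = 546*(((1*0 + 759) + 4257)/(-4266 + √(-2231))) = 546*(((0 + 759) + 4257)/(-4266 + I*√2231)) = 546*((759 + 4257)/(-4266 + I*√2231)) = 546*(5016/(-4266 + I*√2231)) = 2738736/(-4266 + I*√2231)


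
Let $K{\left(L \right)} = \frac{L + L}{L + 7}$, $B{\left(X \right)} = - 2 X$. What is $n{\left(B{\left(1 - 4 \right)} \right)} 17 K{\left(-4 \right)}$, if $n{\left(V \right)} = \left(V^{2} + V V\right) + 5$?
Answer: $- \frac{10472}{3} \approx -3490.7$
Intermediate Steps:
$n{\left(V \right)} = 5 + 2 V^{2}$ ($n{\left(V \right)} = \left(V^{2} + V^{2}\right) + 5 = 2 V^{2} + 5 = 5 + 2 V^{2}$)
$K{\left(L \right)} = \frac{2 L}{7 + L}$
$n{\left(B{\left(1 - 4 \right)} \right)} 17 K{\left(-4 \right)} = \left(5 + 2 \left(- 2 \left(1 - 4\right)\right)^{2}\right) 17 \cdot 2 \left(-4\right) \frac{1}{7 - 4} = \left(5 + 2 \left(\left(-2\right) \left(-3\right)\right)^{2}\right) 17 \cdot 2 \left(-4\right) \frac{1}{3} = \left(5 + 2 \cdot 6^{2}\right) 17 \cdot 2 \left(-4\right) \frac{1}{3} = \left(5 + 2 \cdot 36\right) 17 \left(- \frac{8}{3}\right) = \left(5 + 72\right) 17 \left(- \frac{8}{3}\right) = 77 \cdot 17 \left(- \frac{8}{3}\right) = 1309 \left(- \frac{8}{3}\right) = - \frac{10472}{3}$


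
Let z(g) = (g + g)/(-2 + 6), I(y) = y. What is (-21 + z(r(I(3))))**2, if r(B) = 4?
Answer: 361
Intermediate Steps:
z(g) = g/2 (z(g) = (2*g)/4 = (2*g)*(1/4) = g/2)
(-21 + z(r(I(3))))**2 = (-21 + (1/2)*4)**2 = (-21 + 2)**2 = (-19)**2 = 361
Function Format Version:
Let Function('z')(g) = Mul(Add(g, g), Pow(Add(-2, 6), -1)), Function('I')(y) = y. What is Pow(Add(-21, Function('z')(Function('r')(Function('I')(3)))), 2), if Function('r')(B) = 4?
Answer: 361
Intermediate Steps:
Function('z')(g) = Mul(Rational(1, 2), g) (Function('z')(g) = Mul(Mul(2, g), Pow(4, -1)) = Mul(Mul(2, g), Rational(1, 4)) = Mul(Rational(1, 2), g))
Pow(Add(-21, Function('z')(Function('r')(Function('I')(3)))), 2) = Pow(Add(-21, Mul(Rational(1, 2), 4)), 2) = Pow(Add(-21, 2), 2) = Pow(-19, 2) = 361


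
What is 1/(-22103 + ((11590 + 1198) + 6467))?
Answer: -1/2848 ≈ -0.00035112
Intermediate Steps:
1/(-22103 + ((11590 + 1198) + 6467)) = 1/(-22103 + (12788 + 6467)) = 1/(-22103 + 19255) = 1/(-2848) = -1/2848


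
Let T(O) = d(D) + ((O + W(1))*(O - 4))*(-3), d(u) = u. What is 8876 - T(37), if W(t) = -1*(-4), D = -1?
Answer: 12936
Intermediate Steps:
W(t) = 4
T(O) = -1 - 3*(-4 + O)*(4 + O) (T(O) = -1 + ((O + 4)*(O - 4))*(-3) = -1 + ((4 + O)*(-4 + O))*(-3) = -1 + ((-4 + O)*(4 + O))*(-3) = -1 - 3*(-4 + O)*(4 + O))
8876 - T(37) = 8876 - (47 - 3*37²) = 8876 - (47 - 3*1369) = 8876 - (47 - 4107) = 8876 - 1*(-4060) = 8876 + 4060 = 12936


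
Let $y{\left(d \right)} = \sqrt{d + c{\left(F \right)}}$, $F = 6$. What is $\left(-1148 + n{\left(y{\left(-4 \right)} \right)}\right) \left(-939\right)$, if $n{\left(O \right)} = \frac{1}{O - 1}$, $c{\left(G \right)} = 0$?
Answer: $\frac{5390799}{5} + \frac{1878 i}{5} \approx 1.0782 \cdot 10^{6} + 375.6 i$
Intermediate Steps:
$y{\left(d \right)} = \sqrt{d}$ ($y{\left(d \right)} = \sqrt{d + 0} = \sqrt{d}$)
$n{\left(O \right)} = \frac{1}{-1 + O}$
$\left(-1148 + n{\left(y{\left(-4 \right)} \right)}\right) \left(-939\right) = \left(-1148 + \frac{1}{-1 + \sqrt{-4}}\right) \left(-939\right) = \left(-1148 + \frac{1}{-1 + 2 i}\right) \left(-939\right) = \left(-1148 + \frac{-1 - 2 i}{5}\right) \left(-939\right) = 1077972 - \frac{939 \left(-1 - 2 i\right)}{5}$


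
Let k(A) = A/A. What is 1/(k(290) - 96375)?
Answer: -1/96374 ≈ -1.0376e-5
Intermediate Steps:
k(A) = 1
1/(k(290) - 96375) = 1/(1 - 96375) = 1/(-96374) = -1/96374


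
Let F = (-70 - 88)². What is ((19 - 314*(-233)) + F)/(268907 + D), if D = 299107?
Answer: 32715/189338 ≈ 0.17279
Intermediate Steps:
F = 24964 (F = (-158)² = 24964)
((19 - 314*(-233)) + F)/(268907 + D) = ((19 - 314*(-233)) + 24964)/(268907 + 299107) = ((19 + 73162) + 24964)/568014 = (73181 + 24964)*(1/568014) = 98145*(1/568014) = 32715/189338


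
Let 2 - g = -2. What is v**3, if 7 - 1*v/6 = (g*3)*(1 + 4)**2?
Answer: -5433211512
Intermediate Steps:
g = 4 (g = 2 - 1*(-2) = 2 + 2 = 4)
v = -1758 (v = 42 - 6*4*3*(1 + 4)**2 = 42 - 72*5**2 = 42 - 72*25 = 42 - 6*300 = 42 - 1800 = -1758)
v**3 = (-1758)**3 = -5433211512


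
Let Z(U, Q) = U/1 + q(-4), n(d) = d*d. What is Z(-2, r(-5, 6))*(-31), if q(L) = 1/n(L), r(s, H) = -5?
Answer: 961/16 ≈ 60.063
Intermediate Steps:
n(d) = d²
q(L) = L⁻² (q(L) = 1/(L²) = L⁻²)
Z(U, Q) = 1/16 + U (Z(U, Q) = U/1 + (-4)⁻² = U*1 + 1/16 = U + 1/16 = 1/16 + U)
Z(-2, r(-5, 6))*(-31) = (1/16 - 2)*(-31) = -31/16*(-31) = 961/16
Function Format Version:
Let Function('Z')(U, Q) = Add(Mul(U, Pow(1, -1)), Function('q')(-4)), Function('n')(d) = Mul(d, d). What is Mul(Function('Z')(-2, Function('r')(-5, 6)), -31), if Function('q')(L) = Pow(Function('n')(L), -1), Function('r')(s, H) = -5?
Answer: Rational(961, 16) ≈ 60.063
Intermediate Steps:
Function('n')(d) = Pow(d, 2)
Function('q')(L) = Pow(L, -2) (Function('q')(L) = Pow(Pow(L, 2), -1) = Pow(L, -2))
Function('Z')(U, Q) = Add(Rational(1, 16), U) (Function('Z')(U, Q) = Add(Mul(U, Pow(1, -1)), Pow(-4, -2)) = Add(Mul(U, 1), Rational(1, 16)) = Add(U, Rational(1, 16)) = Add(Rational(1, 16), U))
Mul(Function('Z')(-2, Function('r')(-5, 6)), -31) = Mul(Add(Rational(1, 16), -2), -31) = Mul(Rational(-31, 16), -31) = Rational(961, 16)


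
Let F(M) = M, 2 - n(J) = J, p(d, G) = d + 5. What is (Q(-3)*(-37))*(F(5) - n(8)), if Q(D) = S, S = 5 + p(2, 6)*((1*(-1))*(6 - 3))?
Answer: 6512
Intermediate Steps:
p(d, G) = 5 + d
n(J) = 2 - J
S = -16 (S = 5 + (5 + 2)*((1*(-1))*(6 - 3)) = 5 + 7*(-1*3) = 5 + 7*(-3) = 5 - 21 = -16)
Q(D) = -16
(Q(-3)*(-37))*(F(5) - n(8)) = (-16*(-37))*(5 - (2 - 1*8)) = 592*(5 - (2 - 8)) = 592*(5 - 1*(-6)) = 592*(5 + 6) = 592*11 = 6512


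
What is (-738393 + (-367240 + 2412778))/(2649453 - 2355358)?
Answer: 261429/58819 ≈ 4.4446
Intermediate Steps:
(-738393 + (-367240 + 2412778))/(2649453 - 2355358) = (-738393 + 2045538)/294095 = 1307145*(1/294095) = 261429/58819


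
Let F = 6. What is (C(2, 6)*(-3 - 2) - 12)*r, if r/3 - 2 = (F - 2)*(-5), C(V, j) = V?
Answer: 1188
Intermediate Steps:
r = -54 (r = 6 + 3*((6 - 2)*(-5)) = 6 + 3*(4*(-5)) = 6 + 3*(-20) = 6 - 60 = -54)
(C(2, 6)*(-3 - 2) - 12)*r = (2*(-3 - 2) - 12)*(-54) = (2*(-5) - 12)*(-54) = (-10 - 12)*(-54) = -22*(-54) = 1188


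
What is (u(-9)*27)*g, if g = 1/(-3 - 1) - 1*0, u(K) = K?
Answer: 243/4 ≈ 60.750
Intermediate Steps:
g = -¼ (g = 1/(-4) + 0 = -¼ + 0 = -¼ ≈ -0.25000)
(u(-9)*27)*g = -9*27*(-¼) = -243*(-¼) = 243/4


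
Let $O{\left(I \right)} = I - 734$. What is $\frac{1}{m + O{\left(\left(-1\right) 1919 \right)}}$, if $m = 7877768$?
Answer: $\frac{1}{7875115} \approx 1.2698 \cdot 10^{-7}$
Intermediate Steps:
$O{\left(I \right)} = -734 + I$
$\frac{1}{m + O{\left(\left(-1\right) 1919 \right)}} = \frac{1}{7877768 - 2653} = \frac{1}{7875115}$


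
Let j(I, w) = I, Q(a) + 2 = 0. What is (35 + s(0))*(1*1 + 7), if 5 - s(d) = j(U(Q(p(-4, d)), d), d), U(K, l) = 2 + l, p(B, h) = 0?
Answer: 304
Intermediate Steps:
Q(a) = -2 (Q(a) = -2 + 0 = -2)
s(d) = 3 - d (s(d) = 5 - (2 + d) = 5 + (-2 - d) = 3 - d)
(35 + s(0))*(1*1 + 7) = (35 + (3 - 1*0))*(1*1 + 7) = (35 + (3 + 0))*(1 + 7) = (35 + 3)*8 = 38*8 = 304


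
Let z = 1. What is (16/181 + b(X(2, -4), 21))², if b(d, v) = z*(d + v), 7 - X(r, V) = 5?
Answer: 17464041/32761 ≈ 533.07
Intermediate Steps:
X(r, V) = 2 (X(r, V) = 7 - 1*5 = 7 - 5 = 2)
b(d, v) = d + v (b(d, v) = 1*(d + v) = d + v)
(16/181 + b(X(2, -4), 21))² = (16/181 + (2 + 21))² = (16*(1/181) + 23)² = (16/181 + 23)² = (4179/181)² = 17464041/32761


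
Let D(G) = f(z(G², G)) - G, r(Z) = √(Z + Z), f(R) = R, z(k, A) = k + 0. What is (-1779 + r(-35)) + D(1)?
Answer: -1779 + I*√70 ≈ -1779.0 + 8.3666*I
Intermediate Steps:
z(k, A) = k
r(Z) = √2*√Z (r(Z) = √(2*Z) = √2*√Z)
D(G) = G² - G
(-1779 + r(-35)) + D(1) = (-1779 + √2*√(-35)) + 1*(-1 + 1) = (-1779 + √2*(I*√35)) + 1*0 = (-1779 + I*√70) + 0 = -1779 + I*√70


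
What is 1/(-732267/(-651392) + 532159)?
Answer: 651392/346644847595 ≈ 1.8791e-6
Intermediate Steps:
1/(-732267/(-651392) + 532159) = 1/(-732267*(-1/651392) + 532159) = 1/(732267/651392 + 532159) = 1/(346644847595/651392) = 651392/346644847595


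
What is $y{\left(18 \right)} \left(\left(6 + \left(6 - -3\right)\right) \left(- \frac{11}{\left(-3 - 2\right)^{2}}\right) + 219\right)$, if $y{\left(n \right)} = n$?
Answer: $\frac{19116}{5} \approx 3823.2$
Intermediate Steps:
$y{\left(18 \right)} \left(\left(6 + \left(6 - -3\right)\right) \left(- \frac{11}{\left(-3 - 2\right)^{2}}\right) + 219\right) = 18 \left(\left(6 + \left(6 - -3\right)\right) \left(- \frac{11}{\left(-3 - 2\right)^{2}}\right) + 219\right) = 18 \left(\left(6 + \left(6 + 3\right)\right) \left(- \frac{11}{\left(-5\right)^{2}}\right) + 219\right) = 18 \left(\left(6 + 9\right) \left(- \frac{11}{25}\right) + 219\right) = 18 \left(15 \left(\left(-11\right) \frac{1}{25}\right) + 219\right) = 18 \left(15 \left(- \frac{11}{25}\right) + 219\right) = 18 \left(- \frac{33}{5} + 219\right) = 18 \cdot \frac{1062}{5} = \frac{19116}{5}$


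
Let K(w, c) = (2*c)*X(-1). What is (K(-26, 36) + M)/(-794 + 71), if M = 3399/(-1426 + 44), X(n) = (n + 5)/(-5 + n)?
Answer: 23245/333062 ≈ 0.069792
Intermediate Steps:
X(n) = (5 + n)/(-5 + n)
K(w, c) = -4*c/3 (K(w, c) = (2*c)*((5 - 1)/(-5 - 1)) = (2*c)*(4/(-6)) = (2*c)*(-⅙*4) = (2*c)*(-⅔) = -4*c/3)
M = -3399/1382 (M = 3399/(-1382) = 3399*(-1/1382) = -3399/1382 ≈ -2.4595)
(K(-26, 36) + M)/(-794 + 71) = (-4/3*36 - 3399/1382)/(-794 + 71) = (-48 - 3399/1382)/(-723) = -69735/1382*(-1/723) = 23245/333062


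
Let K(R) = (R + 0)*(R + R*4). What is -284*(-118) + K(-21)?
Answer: 35717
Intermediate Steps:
K(R) = 5*R² (K(R) = R*(R + 4*R) = R*(5*R) = 5*R²)
-284*(-118) + K(-21) = -284*(-118) + 5*(-21)² = 33512 + 5*441 = 33512 + 2205 = 35717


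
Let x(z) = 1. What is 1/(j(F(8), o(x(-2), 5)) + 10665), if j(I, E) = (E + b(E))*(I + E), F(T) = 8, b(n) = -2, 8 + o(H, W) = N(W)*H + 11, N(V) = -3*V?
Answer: 1/10721 ≈ 9.3275e-5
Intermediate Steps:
o(H, W) = 3 - 3*H*W (o(H, W) = -8 + ((-3*W)*H + 11) = -8 + (-3*H*W + 11) = -8 + (11 - 3*H*W) = 3 - 3*H*W)
j(I, E) = (-2 + E)*(E + I) (j(I, E) = (E - 2)*(I + E) = (-2 + E)*(E + I))
1/(j(F(8), o(x(-2), 5)) + 10665) = 1/(((3 - 3*1*5)² - 2*(3 - 3*1*5) - 2*8 + (3 - 3*1*5)*8) + 10665) = 1/(((3 - 15)² - 2*(3 - 15) - 16 + (3 - 15)*8) + 10665) = 1/(((-12)² - 2*(-12) - 16 - 12*8) + 10665) = 1/((144 + 24 - 16 - 96) + 10665) = 1/(56 + 10665) = 1/10721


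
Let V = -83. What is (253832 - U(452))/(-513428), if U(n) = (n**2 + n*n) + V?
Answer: 154693/513428 ≈ 0.30129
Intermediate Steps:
U(n) = -83 + 2*n**2 (U(n) = (n**2 + n*n) - 83 = (n**2 + n**2) - 83 = 2*n**2 - 83 = -83 + 2*n**2)
(253832 - U(452))/(-513428) = (253832 - (-83 + 2*452**2))/(-513428) = (253832 - (-83 + 2*204304))*(-1/513428) = (253832 - (-83 + 408608))*(-1/513428) = (253832 - 1*408525)*(-1/513428) = (253832 - 408525)*(-1/513428) = -154693*(-1/513428) = 154693/513428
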